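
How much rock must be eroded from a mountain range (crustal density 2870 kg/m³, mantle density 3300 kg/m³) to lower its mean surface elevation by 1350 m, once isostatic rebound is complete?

10400 m

Net drop Δ = e − u = e − e ρ_c/ρ_m = e (ρ_m − ρ_c)/ρ_m.
e = Δ ρ_m/(ρ_m − ρ_c) = 1350 m × 3300/430 = 10400 m.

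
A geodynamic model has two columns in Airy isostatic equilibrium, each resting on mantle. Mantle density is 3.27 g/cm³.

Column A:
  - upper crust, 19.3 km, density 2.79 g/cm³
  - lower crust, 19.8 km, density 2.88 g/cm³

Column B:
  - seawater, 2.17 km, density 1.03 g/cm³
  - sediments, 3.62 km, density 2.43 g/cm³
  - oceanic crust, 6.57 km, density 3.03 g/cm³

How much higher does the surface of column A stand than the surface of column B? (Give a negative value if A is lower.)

For any compensation level in the mantle, the mantle terms cancel and isostasy reduces to e = (Σt_A − Σt_B) − (Σ(ρt)_A − Σ(ρt)_B) / ρ_m.
Σt_A = 39.1 km; Σt_B = 12.36 km; Σ(ρt)_A = 110.871; Σ(ρt)_B = 30.9388 (in km·g/cm³).
e = (39.1 − 12.36) − (110.871 − 30.9388) / 3.27 = 2.3 km.

2.3 km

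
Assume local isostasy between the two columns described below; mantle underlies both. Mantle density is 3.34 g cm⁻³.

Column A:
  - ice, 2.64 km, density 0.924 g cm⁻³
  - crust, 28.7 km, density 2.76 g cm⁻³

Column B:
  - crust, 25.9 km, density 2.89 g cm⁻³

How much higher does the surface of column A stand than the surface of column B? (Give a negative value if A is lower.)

3.4 km

For any compensation level in the mantle, the mantle terms cancel and isostasy reduces to e = (Σt_A − Σt_B) − (Σ(ρt)_A − Σ(ρt)_B) / ρ_m.
Σt_A = 31.34 km; Σt_B = 25.9 km; Σ(ρt)_A = 81.65136; Σ(ρt)_B = 74.851 (in km·g cm⁻³).
e = (31.34 − 25.9) − (81.65136 − 74.851) / 3.34 = 3.4 km.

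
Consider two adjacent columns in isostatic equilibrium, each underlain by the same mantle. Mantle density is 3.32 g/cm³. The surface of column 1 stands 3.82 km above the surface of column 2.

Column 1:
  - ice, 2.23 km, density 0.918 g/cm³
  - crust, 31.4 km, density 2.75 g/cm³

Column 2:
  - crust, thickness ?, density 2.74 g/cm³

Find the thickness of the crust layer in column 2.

Take the compensation level at the base of the deeper column (depth z_c below the surface of column 1) and equate Σ ρ_i t_i down to z_c; mantle fills any gap and the z_c terms cancel.
Column 1: 2.23×0.918 + 31.4×2.75 + (z_c − 33.63)×3.32
Column 2: 3.82×0 + x×2.74 + (z_c − 3.82 − 0 − x)×3.32
The z_c×3.32 term appears on both sides and cancels. Collect the known terms of each column as K = Σ(ρt)_known − 3.32 × (depth of known layers): K_1 = 88.39714 − 3.32×33.63 = −23.25446; K_2 = 0 − 3.32×(3.82 + 0) = −12.6824.
Balance: K_1 = K_2 − x×(3.32 − 2.74), so x = (K_2 − K_1)/(3.32 − 2.74) = 10.5721/0.58 = 18.2 km.

18.2 km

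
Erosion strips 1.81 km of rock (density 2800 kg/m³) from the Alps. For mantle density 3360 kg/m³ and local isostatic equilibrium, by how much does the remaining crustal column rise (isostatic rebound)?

Unloading: uplift u = e ρ_c/ρ_m = 1.81 km × 2800/3360 = 1.51 km.

1.51 km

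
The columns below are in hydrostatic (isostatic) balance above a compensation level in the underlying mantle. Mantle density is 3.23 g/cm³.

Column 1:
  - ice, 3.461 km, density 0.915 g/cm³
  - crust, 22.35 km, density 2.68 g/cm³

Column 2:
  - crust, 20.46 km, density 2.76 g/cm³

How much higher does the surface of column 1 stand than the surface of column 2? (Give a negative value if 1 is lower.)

For any compensation level in the mantle, the mantle terms cancel and isostasy reduces to e = (Σt_1 − Σt_2) − (Σ(ρt)_1 − Σ(ρt)_2) / ρ_m.
Σt_1 = 25.811 km; Σt_2 = 20.46 km; Σ(ρt)_1 = 63.064815; Σ(ρt)_2 = 56.4696 (in km·g/cm³).
e = (25.811 − 20.46) − (63.064815 − 56.4696) / 3.23 = 3.31 km.

3.31 km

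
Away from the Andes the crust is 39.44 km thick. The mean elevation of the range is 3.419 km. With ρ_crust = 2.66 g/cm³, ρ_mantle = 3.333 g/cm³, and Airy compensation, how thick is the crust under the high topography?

Root depth r = h ρ_c / (ρ_m − ρ_c) = 3.419 km × 2.66 / 0.673 = 13.51 km.
Total thickness = T + h + r = 39.44 km + 3.419 km + 13.51 km = 56.4 km.

56.4 km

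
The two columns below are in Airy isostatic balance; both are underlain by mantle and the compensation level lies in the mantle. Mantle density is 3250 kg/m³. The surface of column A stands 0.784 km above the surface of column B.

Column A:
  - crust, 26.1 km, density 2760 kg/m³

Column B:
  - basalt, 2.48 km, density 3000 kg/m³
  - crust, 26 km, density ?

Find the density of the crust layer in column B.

Take the compensation level at the base of the deeper column (depth z_c below the surface of column A) and equate Σ ρ_i t_i down to z_c; mantle fills any gap and the z_c terms cancel.
Column A: 26.1×2760 + (z_c − 26.1)×3250
Column B: 0.784×0 + 2.48×3000 + 26×ρ + (z_c − 0.784 − 28.48)×3250
The z_c×3250 term appears on both sides and cancels. Collect the known terms of each column as K = Σ(ρt)_known − 3250 × (depth of known layers): K_A = 72036 − 3250×26.1 = −12789; K_B = 7440 − 3250×(0.784 + 28.48) = −87668.
Balance: K_A = K_B + 26×ρ, so ρ = (K_A − K_B)/26 = 74879/26 = 2880 kg/m³.

2880 kg/m³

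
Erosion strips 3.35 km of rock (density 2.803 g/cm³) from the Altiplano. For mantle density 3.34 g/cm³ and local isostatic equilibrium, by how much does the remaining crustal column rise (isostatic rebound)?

2.81 km

Unloading: uplift u = e ρ_c/ρ_m = 3.35 km × 2.803/3.34 = 2.81 km.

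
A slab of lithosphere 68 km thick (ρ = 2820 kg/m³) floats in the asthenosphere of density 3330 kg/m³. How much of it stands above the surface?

10.4 km

Floating equilibrium: submerged depth d = t ρ_obj/ρ_fluid = 68 km × 2820/3330 = 57.59 km.
Freeboard = t − d = 68 km − 57.59 km = 10.4 km.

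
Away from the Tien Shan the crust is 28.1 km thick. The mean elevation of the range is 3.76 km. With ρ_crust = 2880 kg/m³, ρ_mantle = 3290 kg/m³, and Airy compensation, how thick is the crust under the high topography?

58.3 km

Root depth r = h ρ_c / (ρ_m − ρ_c) = 3.76 km × 2880 / 410 = 26.41 km.
Total thickness = T + h + r = 28.1 km + 3.76 km + 26.41 km = 58.3 km.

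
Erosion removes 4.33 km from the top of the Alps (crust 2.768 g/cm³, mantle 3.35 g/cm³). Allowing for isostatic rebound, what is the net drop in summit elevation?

0.752 km

Rebound u = e ρ_c/ρ_m = 4.33 km × 2.768/3.35 = 3.578 km.
Net surface drop = e − u = 4.33 km − 3.578 km = e (ρ_m − ρ_c)/ρ_m = 0.752 km.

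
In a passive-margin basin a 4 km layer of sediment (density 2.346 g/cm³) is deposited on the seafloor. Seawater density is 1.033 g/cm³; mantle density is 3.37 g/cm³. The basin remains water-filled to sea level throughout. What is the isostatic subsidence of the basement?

2.25 km

Submarine loading: the sediment displaces seawater, and the subsidence is in turn flooded, so s (ρ_m − ρ_w) = t (ρ_sed − ρ_w).
s = 4 km × (2.346 − 1.033) / (3.37 − 1.033) = 2.25 km.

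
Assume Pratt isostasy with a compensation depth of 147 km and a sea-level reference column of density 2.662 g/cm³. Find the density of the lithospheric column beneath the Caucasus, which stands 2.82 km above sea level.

2.61 g/cm³

Pratt balance: ρ_ref D = ρ (D + h).
ρ = ρ_ref D/(D + h) = 2.662 × 147 km/(147 km + 2.82 km) = 2.61 g/cm³.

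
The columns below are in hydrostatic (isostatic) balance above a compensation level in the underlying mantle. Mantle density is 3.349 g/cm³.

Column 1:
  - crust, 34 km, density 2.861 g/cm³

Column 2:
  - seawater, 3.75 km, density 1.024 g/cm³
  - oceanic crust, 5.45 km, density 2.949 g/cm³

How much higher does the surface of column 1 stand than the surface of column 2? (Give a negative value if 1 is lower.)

1.7 km

For any compensation level in the mantle, the mantle terms cancel and isostasy reduces to e = (Σt_1 − Σt_2) − (Σ(ρt)_1 − Σ(ρt)_2) / ρ_m.
Σt_1 = 34 km; Σt_2 = 9.2 km; Σ(ρt)_1 = 97.274; Σ(ρt)_2 = 19.91205 (in km·g/cm³).
e = (34 − 9.2) − (97.274 − 19.91205) / 3.349 = 1.7 km.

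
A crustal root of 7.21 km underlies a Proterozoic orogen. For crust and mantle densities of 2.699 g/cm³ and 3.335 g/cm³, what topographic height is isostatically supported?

1.7 km

Isostatic balance requires: ρ_c h = (ρ_m − ρ_c) r.
h = r (ρ_m − ρ_c) / ρ_c = 7.21 km × (3.335 − 2.699) / 2.699 = 1.7 km.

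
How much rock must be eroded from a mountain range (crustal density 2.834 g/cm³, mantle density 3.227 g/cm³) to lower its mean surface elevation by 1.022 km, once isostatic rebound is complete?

Net drop Δ = e − u = e − e ρ_c/ρ_m = e (ρ_m − ρ_c)/ρ_m.
e = Δ ρ_m/(ρ_m − ρ_c) = 1.022 km × 3.227/0.393 = 8.39 km.

8.39 km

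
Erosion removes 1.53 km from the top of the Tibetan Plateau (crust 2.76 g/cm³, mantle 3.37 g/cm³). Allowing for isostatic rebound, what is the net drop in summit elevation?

Rebound u = e ρ_c/ρ_m = 1.53 km × 2.76/3.37 = 1.253 km.
Net surface drop = e − u = 1.53 km − 1.253 km = e (ρ_m − ρ_c)/ρ_m = 0.277 km.

0.277 km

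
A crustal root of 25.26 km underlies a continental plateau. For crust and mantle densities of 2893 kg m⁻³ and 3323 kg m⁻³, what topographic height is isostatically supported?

Balancing pressure at the compensation depth: ρ_c h = (ρ_m − ρ_c) r.
h = r (ρ_m − ρ_c) / ρ_c = 25.26 km × (3323 − 2893) / 2893 = 3.75 km.

3.75 km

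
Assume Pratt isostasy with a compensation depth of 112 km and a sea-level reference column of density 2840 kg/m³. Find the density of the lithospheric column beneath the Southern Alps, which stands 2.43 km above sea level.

Pratt balance: ρ_ref D = ρ (D + h).
ρ = ρ_ref D/(D + h) = 2840 × 112 km/(112 km + 2.43 km) = 2780 kg/m³.

2780 kg/m³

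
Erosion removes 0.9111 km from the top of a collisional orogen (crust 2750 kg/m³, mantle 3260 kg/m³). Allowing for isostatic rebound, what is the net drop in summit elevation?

Rebound u = e ρ_c/ρ_m = 0.9111 km × 2750/3260 = 0.7686 km.
Net surface drop = e − u = 0.9111 km − 0.7686 km = e (ρ_m − ρ_c)/ρ_m = 0.143 km.

0.143 km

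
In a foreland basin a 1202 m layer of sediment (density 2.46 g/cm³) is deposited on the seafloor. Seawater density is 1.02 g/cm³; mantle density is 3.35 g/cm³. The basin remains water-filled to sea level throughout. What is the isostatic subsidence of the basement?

Submarine loading: the sediment displaces seawater, and the subsidence is in turn flooded, so s (ρ_m − ρ_w) = t (ρ_sed − ρ_w).
s = 1202 m × (2.46 − 1.02) / (3.35 − 1.02) = 743 m.

743 m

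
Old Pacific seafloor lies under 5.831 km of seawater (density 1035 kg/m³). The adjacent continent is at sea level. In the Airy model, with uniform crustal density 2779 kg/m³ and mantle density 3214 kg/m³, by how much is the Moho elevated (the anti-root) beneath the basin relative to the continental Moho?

23.4 km

Balancing pressure at the compensation depth: replacing crust with seawater at the top is compensated by replacing crust with mantle at the base: d (ρ_c − ρ_w) = a (ρ_m − ρ_c).
a = d (ρ_c − ρ_w)/(ρ_m − ρ_c) = 5.831 km × 1744/435 = 23.4 km.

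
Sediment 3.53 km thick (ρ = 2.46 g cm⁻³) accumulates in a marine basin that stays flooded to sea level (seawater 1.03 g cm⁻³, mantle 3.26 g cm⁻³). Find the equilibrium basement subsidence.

2.26 km

Submarine loading: the sediment displaces seawater, and the subsidence is in turn flooded, so s (ρ_m − ρ_w) = t (ρ_sed − ρ_w).
s = 3.53 km × (2.46 − 1.03) / (3.26 − 1.03) = 2.26 km.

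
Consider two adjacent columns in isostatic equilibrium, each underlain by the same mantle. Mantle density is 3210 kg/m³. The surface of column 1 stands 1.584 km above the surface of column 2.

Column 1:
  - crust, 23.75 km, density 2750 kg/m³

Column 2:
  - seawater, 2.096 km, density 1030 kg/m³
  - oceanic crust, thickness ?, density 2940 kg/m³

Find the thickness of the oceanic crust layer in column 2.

4.71 km

Take the compensation level at the base of the deeper column (depth z_c below the surface of column 1) and equate Σ ρ_i t_i down to z_c; mantle fills any gap and the z_c terms cancel.
Column 1: 23.75×2750 + (z_c − 23.75)×3210
Column 2: 1.584×0 + 2.096×1030 + x×2940 + (z_c − 1.584 − 2.096 − x)×3210
The z_c×3210 term appears on both sides and cancels. Collect the known terms of each column as K = Σ(ρt)_known − 3210 × (depth of known layers): K_1 = 65312.5 − 3210×23.75 = −10925; K_2 = 2158.88 − 3210×(1.584 + 2.096) = −9653.92.
Balance: K_1 = K_2 − x×(3210 − 2940), so x = (K_2 − K_1)/(3210 − 2940) = 1271.08/270 = 4.71 km.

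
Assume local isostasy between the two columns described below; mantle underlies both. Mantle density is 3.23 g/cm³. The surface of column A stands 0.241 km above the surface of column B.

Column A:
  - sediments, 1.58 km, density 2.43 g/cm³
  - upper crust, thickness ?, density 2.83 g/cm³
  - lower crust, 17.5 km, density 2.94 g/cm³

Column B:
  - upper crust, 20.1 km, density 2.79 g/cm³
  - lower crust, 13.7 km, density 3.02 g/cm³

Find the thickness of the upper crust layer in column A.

15.4 km

Take the compensation level at the base of the deeper column (depth z_c below the surface of column A) and equate Σ ρ_i t_i down to z_c; mantle fills any gap and the z_c terms cancel.
Column A: 1.58×2.43 + x×2.83 + 17.5×2.94 + (z_c − 19.08 − x)×3.23
Column B: 0.241×0 + 20.1×2.79 + 13.7×3.02 + (z_c − 0.241 − 33.8)×3.23
The z_c×3.23 term appears on both sides and cancels. Collect the known terms of each column as K = Σ(ρt)_known − 3.23 × (depth of known layers): K_A = 55.2894 − 3.23×19.08 = −6.339; K_B = 97.453 − 3.23×(0.241 + 33.8) = −12.49943.
Balance: K_A − x×(3.23 − 2.83) = K_B, so x = (K_A − K_B)/(3.23 − 2.83) = 6.16043/0.4 = 15.4 km.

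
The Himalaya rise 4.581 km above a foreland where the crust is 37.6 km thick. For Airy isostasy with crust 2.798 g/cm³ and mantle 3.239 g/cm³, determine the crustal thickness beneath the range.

71.2 km

Root depth r = h ρ_c / (ρ_m − ρ_c) = 4.581 km × 2.798 / 0.441 = 29.06 km.
Total thickness = T + h + r = 37.6 km + 4.581 km + 29.06 km = 71.2 km.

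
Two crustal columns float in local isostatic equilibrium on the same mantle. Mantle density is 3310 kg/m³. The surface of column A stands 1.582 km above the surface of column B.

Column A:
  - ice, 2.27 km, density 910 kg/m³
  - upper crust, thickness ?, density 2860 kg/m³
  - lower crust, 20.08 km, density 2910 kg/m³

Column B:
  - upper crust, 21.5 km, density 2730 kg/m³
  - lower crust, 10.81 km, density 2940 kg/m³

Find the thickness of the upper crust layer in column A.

Take the compensation level at the base of the deeper column (depth z_c below the surface of column A) and equate Σ ρ_i t_i down to z_c; mantle fills any gap and the z_c terms cancel.
Column A: 2.27×910 + x×2860 + 20.08×2910 + (z_c − 22.35 − x)×3310
Column B: 1.582×0 + 21.5×2730 + 10.81×2940 + (z_c − 1.582 − 32.31)×3310
The z_c×3310 term appears on both sides and cancels. Collect the known terms of each column as K = Σ(ρt)_known − 3310 × (depth of known layers): K_A = 60498.5 − 3310×22.35 = −13480; K_B = 90476.4 − 3310×(1.582 + 32.31) = −21706.12.
Balance: K_A − x×(3310 − 2860) = K_B, so x = (K_A − K_B)/(3310 − 2860) = 8226.12/450 = 18.3 km.

18.3 km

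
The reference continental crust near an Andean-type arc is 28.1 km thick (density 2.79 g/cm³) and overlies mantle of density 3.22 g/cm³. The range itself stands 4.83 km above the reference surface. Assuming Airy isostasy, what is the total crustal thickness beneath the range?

64.3 km

Root depth r = h ρ_c / (ρ_m − ρ_c) = 4.83 km × 2.79 / 0.43 = 31.34 km.
Total thickness = T + h + r = 28.1 km + 4.83 km + 31.34 km = 64.3 km.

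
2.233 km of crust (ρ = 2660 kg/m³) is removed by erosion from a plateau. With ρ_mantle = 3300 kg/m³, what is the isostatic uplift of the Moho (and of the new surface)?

1.8 km

Unloading: uplift u = e ρ_c/ρ_m = 2.233 km × 2660/3300 = 1.8 km.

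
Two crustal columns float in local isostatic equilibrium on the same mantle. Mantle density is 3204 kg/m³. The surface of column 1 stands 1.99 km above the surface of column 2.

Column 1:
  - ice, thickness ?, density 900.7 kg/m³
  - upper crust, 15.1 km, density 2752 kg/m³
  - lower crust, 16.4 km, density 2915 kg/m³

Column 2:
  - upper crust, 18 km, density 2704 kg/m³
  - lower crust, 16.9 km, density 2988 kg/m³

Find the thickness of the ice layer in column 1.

Take the compensation level at the base of the deeper column (depth z_c below the surface of column 1) and equate Σ ρ_i t_i down to z_c; mantle fills any gap and the z_c terms cancel.
Column 1: x×900.7 + 15.1×2752 + 16.4×2915 + (z_c − 31.5 − x)×3204
Column 2: 1.99×0 + 18×2704 + 16.9×2988 + (z_c − 1.99 − 34.9)×3204
The z_c×3204 term appears on both sides and cancels. Collect the known terms of each column as K = Σ(ρt)_known − 3204 × (depth of known layers): K_1 = 89361.2 − 3204×31.5 = −11564.8; K_2 = 99169.2 − 3204×(1.99 + 34.9) = −19026.36.
Balance: K_1 − x×(3204 − 900.7) = K_2, so x = (K_1 − K_2)/(3204 − 900.7) = 7461.56/2303.3 = 3.24 km.

3.24 km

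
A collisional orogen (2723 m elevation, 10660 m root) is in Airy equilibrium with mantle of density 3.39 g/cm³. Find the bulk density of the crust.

ρ_c h = (ρ_m − ρ_c) r → ρ_c (h + r) = ρ_m r → ρ_c = ρ_m r / (h + r).
ρ_c = 3.39 × 10660 m / (2723 m + 10660 m) = 2.7 g/cm³.

2.7 g/cm³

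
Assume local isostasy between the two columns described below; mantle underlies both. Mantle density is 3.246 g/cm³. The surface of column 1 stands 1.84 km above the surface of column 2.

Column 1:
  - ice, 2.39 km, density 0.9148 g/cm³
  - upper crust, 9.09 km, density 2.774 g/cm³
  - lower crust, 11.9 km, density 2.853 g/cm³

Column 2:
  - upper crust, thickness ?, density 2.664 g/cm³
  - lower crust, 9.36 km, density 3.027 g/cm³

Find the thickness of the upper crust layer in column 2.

11.2 km

Take the compensation level at the base of the deeper column (depth z_c below the surface of column 1) and equate Σ ρ_i t_i down to z_c; mantle fills any gap and the z_c terms cancel.
Column 1: 2.39×0.9148 + 9.09×2.774 + 11.9×2.853 + (z_c − 23.38)×3.246
Column 2: 1.84×0 + x×2.664 + 9.36×3.027 + (z_c − 1.84 − 9.36 − x)×3.246
The z_c×3.246 term appears on both sides and cancels. Collect the known terms of each column as K = Σ(ρt)_known − 3.246 × (depth of known layers): K_1 = 61.352732 − 3.246×23.38 = −14.538748; K_2 = 28.33272 − 3.246×(1.84 + 9.36) = −8.02248.
Balance: K_1 = K_2 − x×(3.246 − 2.664), so x = (K_2 − K_1)/(3.246 − 2.664) = 6.51627/0.582 = 11.2 km.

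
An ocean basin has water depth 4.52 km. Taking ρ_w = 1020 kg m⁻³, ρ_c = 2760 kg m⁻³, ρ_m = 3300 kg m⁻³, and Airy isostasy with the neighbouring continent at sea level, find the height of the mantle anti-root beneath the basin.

In Airy isostatic equilibrium: replacing crust with seawater at the top is compensated by replacing crust with mantle at the base: d (ρ_c − ρ_w) = a (ρ_m − ρ_c).
a = d (ρ_c − ρ_w)/(ρ_m − ρ_c) = 4.52 km × 1740/540 = 14.6 km.

14.6 km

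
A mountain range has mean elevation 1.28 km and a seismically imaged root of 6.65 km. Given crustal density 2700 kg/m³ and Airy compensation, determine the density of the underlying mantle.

3220 kg/m³

Airy balance: ρ_c h = (ρ_m − ρ_c) r → ρ_m = ρ_c (1 + h/r).
ρ_m = 2700 × (1 + 1.28 km/6.65 km) = 3220 kg/m³.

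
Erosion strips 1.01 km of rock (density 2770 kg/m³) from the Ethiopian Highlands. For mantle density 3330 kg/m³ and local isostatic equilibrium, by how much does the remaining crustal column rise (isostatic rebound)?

0.84 km

Unloading: uplift u = e ρ_c/ρ_m = 1.01 km × 2770/3330 = 0.84 km.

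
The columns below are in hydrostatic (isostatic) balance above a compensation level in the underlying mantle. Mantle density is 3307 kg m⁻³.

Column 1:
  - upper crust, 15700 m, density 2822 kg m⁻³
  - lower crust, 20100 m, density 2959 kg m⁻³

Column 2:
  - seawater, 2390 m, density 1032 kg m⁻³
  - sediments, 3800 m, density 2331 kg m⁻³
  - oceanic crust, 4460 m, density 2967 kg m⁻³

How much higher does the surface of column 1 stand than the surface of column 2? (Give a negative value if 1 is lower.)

For any compensation level in the mantle, the mantle terms cancel and isostasy reduces to e = (Σt_1 − Σt_2) − (Σ(ρt)_1 − Σ(ρt)_2) / ρ_m.
Σt_1 = 35800 m; Σt_2 = 10650 m; Σ(ρt)_1 = 103781300; Σ(ρt)_2 = 24557100 (in m·kg m⁻³).
e = (35800 − 10650) − (103781300 − 24557100) / 3307 = 1190 m.

1190 m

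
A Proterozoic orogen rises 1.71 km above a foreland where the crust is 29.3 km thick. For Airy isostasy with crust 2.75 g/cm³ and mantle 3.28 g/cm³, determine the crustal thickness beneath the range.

39.9 km

Root depth r = h ρ_c / (ρ_m − ρ_c) = 1.71 km × 2.75 / 0.53 = 8.873 km.
Total thickness = T + h + r = 29.3 km + 1.71 km + 8.873 km = 39.9 km.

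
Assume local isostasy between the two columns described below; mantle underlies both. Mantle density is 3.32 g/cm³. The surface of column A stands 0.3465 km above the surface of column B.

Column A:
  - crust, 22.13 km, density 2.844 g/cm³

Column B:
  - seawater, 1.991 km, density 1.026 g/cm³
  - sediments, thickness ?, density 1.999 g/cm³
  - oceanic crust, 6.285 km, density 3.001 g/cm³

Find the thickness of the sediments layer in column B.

Take the compensation level at the base of the deeper column (depth z_c below the surface of column A) and equate Σ ρ_i t_i down to z_c; mantle fills any gap and the z_c terms cancel.
Column A: 22.13×2.844 + (z_c − 22.13)×3.32
Column B: 0.3465×0 + 1.991×1.026 + x×1.999 + 6.285×3.001 + (z_c − 0.3465 − 8.276 − x)×3.32
The z_c×3.32 term appears on both sides and cancels. Collect the known terms of each column as K = Σ(ρt)_known − 3.32 × (depth of known layers): K_A = 62.93772 − 3.32×22.13 = −10.53388; K_B = 20.904051 − 3.32×(0.3465 + 8.276) = −7.722649.
Balance: K_A = K_B − x×(3.32 − 1.999), so x = (K_B − K_A)/(3.32 − 1.999) = 2.81123/1.321 = 2.13 km.

2.13 km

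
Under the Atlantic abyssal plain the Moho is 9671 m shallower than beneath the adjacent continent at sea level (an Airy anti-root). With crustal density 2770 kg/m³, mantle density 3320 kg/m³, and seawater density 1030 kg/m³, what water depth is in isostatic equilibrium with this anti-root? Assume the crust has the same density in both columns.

Replacing a thickness d of crust by seawater at the top must be balanced by replacing crust with mantle at the base: d (ρ_c − ρ_w) = a (ρ_m − ρ_c).
d = a (ρ_m − ρ_c)/(ρ_c − ρ_w) = 9671 m × 550/1740 = 3060 m.

3060 m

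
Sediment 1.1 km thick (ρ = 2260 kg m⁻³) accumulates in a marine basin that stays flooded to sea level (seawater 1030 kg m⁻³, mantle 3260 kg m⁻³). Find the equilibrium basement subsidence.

Submarine loading: the sediment displaces seawater, and the subsidence is in turn flooded, so s (ρ_m − ρ_w) = t (ρ_sed − ρ_w).
s = 1.1 km × (2260 − 1030) / (3260 − 1030) = 0.607 km.

0.607 km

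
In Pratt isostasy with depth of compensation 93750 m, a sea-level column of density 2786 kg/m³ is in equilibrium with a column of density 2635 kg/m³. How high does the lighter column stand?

5370 m

ρ_ref D = ρ (D + h) → h = D (ρ_ref − ρ)/ρ.
h = 93750 m × (2786 − 2635)/2635 = 5370 m.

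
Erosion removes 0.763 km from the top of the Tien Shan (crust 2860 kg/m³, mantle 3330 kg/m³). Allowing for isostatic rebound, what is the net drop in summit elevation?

Rebound u = e ρ_c/ρ_m = 0.763 km × 2860/3330 = 0.6553 km.
Net surface drop = e − u = 0.763 km − 0.6553 km = e (ρ_m − ρ_c)/ρ_m = 0.108 km.

0.108 km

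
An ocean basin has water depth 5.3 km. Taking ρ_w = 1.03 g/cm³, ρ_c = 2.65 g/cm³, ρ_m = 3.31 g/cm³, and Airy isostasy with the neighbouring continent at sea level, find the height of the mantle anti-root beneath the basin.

By Archimedes' principle applied to the lithosphere: replacing crust with seawater at the top is compensated by replacing crust with mantle at the base: d (ρ_c − ρ_w) = a (ρ_m − ρ_c).
a = d (ρ_c − ρ_w)/(ρ_m − ρ_c) = 5.3 km × 1.62/0.66 = 13 km.

13 km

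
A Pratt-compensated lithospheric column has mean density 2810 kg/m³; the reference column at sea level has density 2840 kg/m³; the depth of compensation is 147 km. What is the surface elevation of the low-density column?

ρ_ref D = ρ (D + h) → h = D (ρ_ref − ρ)/ρ.
h = 147 km × (2840 − 2810)/2810 = 1.57 km.

1.57 km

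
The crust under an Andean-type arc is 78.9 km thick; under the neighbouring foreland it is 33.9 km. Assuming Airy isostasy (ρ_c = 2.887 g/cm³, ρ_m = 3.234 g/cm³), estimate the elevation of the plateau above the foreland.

4.83 km

Excess crust Δ = 78.9 km − 33.9 km = 45 km, split between elevation h and root r with h + r = Δ.
Airy balance ρ_c h = (ρ_m − ρ_c) r gives r = h ρ_c/(ρ_m − ρ_c), so h (1 + ρ_c/(ρ_m − ρ_c)) = Δ, i.e. h = Δ (ρ_m − ρ_c)/ρ_m.
h = 45 km × 0.347/3.234 = 4.83 km.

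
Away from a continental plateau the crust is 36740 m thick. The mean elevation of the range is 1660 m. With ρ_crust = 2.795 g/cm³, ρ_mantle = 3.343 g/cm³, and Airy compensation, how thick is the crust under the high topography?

46900 m

Root depth r = h ρ_c / (ρ_m − ρ_c) = 1660 m × 2.795 / 0.548 = 8467 m.
Total thickness = T + h + r = 36740 m + 1660 m + 8467 m = 46900 m.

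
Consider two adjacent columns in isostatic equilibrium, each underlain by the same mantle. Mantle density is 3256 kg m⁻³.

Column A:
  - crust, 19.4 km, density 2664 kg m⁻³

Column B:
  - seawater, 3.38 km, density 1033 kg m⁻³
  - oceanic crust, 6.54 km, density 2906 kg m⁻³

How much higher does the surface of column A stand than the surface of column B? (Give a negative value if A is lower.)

0.517 km

For any compensation level in the mantle, the mantle terms cancel and isostasy reduces to e = (Σt_A − Σt_B) − (Σ(ρt)_A − Σ(ρt)_B) / ρ_m.
Σt_A = 19.4 km; Σt_B = 9.92 km; Σ(ρt)_A = 51681.6; Σ(ρt)_B = 22496.78 (in km·kg m⁻³).
e = (19.4 − 9.92) − (51681.6 − 22496.78) / 3256 = 0.517 km.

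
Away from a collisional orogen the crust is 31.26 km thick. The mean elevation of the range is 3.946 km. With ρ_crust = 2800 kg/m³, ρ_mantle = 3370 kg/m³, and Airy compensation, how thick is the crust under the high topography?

Root depth r = h ρ_c / (ρ_m − ρ_c) = 3.946 km × 2800 / 570 = 19.38 km.
Total thickness = T + h + r = 31.26 km + 3.946 km + 19.38 km = 54.6 km.

54.6 km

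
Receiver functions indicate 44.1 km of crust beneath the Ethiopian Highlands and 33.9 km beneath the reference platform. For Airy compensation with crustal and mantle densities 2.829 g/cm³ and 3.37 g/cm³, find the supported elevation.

Excess crust Δ = 44.1 km − 33.9 km = 10.2 km, split between elevation h and root r with h + r = Δ.
Airy balance ρ_c h = (ρ_m − ρ_c) r gives r = h ρ_c/(ρ_m − ρ_c), so h (1 + ρ_c/(ρ_m − ρ_c)) = Δ, i.e. h = Δ (ρ_m − ρ_c)/ρ_m.
h = 10.2 km × 0.541/3.37 = 1.64 km.

1.64 km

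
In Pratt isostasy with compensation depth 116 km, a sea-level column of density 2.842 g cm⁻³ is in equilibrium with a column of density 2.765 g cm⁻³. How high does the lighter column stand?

ρ_ref D = ρ (D + h) → h = D (ρ_ref − ρ)/ρ.
h = 116 km × (2.842 − 2.765)/2.765 = 3.23 km.

3.23 km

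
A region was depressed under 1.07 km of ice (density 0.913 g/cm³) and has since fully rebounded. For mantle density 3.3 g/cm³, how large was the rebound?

Removing the load lets mantle flow back in; uplift u satisfies ρ_ice t = ρ_m u.
u = t ρ_ice/ρ_m = 1.07 km × 0.913/3.3 = 0.296 km.

0.296 km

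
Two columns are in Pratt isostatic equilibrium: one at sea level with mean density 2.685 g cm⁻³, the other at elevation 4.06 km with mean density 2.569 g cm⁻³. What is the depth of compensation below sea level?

ρ_ref D = ρ (D + h) → D (ρ_ref − ρ) = ρ h.
D = ρ h/(ρ_ref − ρ) = 2.569 × 4.06 km/(2.685 − 2.569) = 89.9 km.

89.9 km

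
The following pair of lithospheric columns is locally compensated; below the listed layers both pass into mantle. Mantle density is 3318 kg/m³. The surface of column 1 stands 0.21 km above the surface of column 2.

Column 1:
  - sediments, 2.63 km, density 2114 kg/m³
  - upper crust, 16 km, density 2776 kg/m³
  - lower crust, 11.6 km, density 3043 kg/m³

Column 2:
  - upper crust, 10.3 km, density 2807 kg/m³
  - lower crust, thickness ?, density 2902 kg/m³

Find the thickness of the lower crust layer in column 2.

Take the compensation level at the base of the deeper column (depth z_c below the surface of column 1) and equate Σ ρ_i t_i down to z_c; mantle fills any gap and the z_c terms cancel.
Column 1: 2.63×2114 + 16×2776 + 11.6×3043 + (z_c − 30.23)×3318
Column 2: 0.21×0 + 10.3×2807 + x×2902 + (z_c − 0.21 − 10.3 − x)×3318
The z_c×3318 term appears on both sides and cancels. Collect the known terms of each column as K = Σ(ρt)_known − 3318 × (depth of known layers): K_1 = 85274.62 − 3318×30.23 = −15028.52; K_2 = 28912.1 − 3318×(0.21 + 10.3) = −5960.08.
Balance: K_1 = K_2 − x×(3318 − 2902), so x = (K_2 − K_1)/(3318 − 2902) = 9068.44/416 = 21.8 km.

21.8 km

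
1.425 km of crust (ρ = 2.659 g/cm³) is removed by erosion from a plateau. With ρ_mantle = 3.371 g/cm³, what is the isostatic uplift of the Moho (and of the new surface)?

Unloading: uplift u = e ρ_c/ρ_m = 1.425 km × 2.659/3.371 = 1.12 km.

1.12 km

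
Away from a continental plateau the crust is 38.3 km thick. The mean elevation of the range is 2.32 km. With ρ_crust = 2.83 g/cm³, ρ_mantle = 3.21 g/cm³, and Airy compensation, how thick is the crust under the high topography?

Root depth r = h ρ_c / (ρ_m − ρ_c) = 2.32 km × 2.83 / 0.38 = 17.28 km.
Total thickness = T + h + r = 38.3 km + 2.32 km + 17.28 km = 57.9 km.

57.9 km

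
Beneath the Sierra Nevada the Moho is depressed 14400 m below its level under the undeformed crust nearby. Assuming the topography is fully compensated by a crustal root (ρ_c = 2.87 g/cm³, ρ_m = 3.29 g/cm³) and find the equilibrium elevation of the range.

Equating mass per unit area of the two columns: ρ_c h = (ρ_m − ρ_c) r.
h = r (ρ_m − ρ_c) / ρ_c = 14400 m × (3.29 − 2.87) / 2.87 = 2110 m.

2110 m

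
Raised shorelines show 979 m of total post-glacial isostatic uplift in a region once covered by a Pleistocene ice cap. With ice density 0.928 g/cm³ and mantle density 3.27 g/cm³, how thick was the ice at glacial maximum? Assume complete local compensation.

u = t ρ_ice/ρ_m → t = u ρ_m/ρ_ice = 979 m × 3.27/0.928 = 3450 m.

3450 m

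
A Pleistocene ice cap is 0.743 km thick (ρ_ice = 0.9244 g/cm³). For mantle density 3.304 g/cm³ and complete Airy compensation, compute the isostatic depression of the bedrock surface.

Balancing pressure at the compensation depth: the ice load ρ_ice t is balanced by mantle displaced below, ρ_m s.
s = t ρ_ice / ρ_m = 0.743 km × 0.9244/3.304 = 0.208 km.

0.208 km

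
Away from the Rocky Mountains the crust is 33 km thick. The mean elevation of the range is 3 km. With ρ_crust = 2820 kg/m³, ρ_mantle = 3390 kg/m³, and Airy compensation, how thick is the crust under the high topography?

Root depth r = h ρ_c / (ρ_m − ρ_c) = 3 km × 2820 / 570 = 14.84 km.
Total thickness = T + h + r = 33 km + 3 km + 14.84 km = 50.8 km.

50.8 km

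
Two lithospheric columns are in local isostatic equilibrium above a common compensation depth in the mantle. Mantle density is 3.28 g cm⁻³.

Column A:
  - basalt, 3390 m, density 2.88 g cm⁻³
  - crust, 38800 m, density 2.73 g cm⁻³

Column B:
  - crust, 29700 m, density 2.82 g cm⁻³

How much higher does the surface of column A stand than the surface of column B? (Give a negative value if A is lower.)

For any compensation level in the mantle, the mantle terms cancel and isostasy reduces to e = (Σt_A − Σt_B) − (Σ(ρt)_A − Σ(ρt)_B) / ρ_m.
Σt_A = 42190 m; Σt_B = 29700 m; Σ(ρt)_A = 115687.2; Σ(ρt)_B = 83754 (in m·g cm⁻³).
e = (42190 − 29700) − (115687.2 − 83754) / 3.28 = 2750 m.

2750 m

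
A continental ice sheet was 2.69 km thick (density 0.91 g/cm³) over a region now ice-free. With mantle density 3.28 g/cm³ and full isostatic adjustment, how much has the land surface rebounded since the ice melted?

Removing the load lets mantle flow back in; uplift u satisfies ρ_ice t = ρ_m u.
u = t ρ_ice/ρ_m = 2.69 km × 0.91/3.28 = 0.746 km.

0.746 km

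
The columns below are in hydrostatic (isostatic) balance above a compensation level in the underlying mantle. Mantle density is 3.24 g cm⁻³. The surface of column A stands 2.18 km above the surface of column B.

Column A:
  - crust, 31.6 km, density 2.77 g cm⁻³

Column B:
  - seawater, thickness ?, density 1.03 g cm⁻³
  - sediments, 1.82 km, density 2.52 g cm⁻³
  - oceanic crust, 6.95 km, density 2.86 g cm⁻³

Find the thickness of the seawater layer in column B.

1.74 km

Take the compensation level at the base of the deeper column (depth z_c below the surface of column A) and equate Σ ρ_i t_i down to z_c; mantle fills any gap and the z_c terms cancel.
Column A: 31.6×2.77 + (z_c − 31.6)×3.24
Column B: 2.18×0 + x×1.03 + 1.82×2.52 + 6.95×2.86 + (z_c − 2.18 − 8.77 − x)×3.24
The z_c×3.24 term appears on both sides and cancels. Collect the known terms of each column as K = Σ(ρt)_known − 3.24 × (depth of known layers): K_A = 87.532 − 3.24×31.6 = −14.852; K_B = 24.4634 − 3.24×(2.18 + 8.77) = −11.0146.
Balance: K_A = K_B − x×(3.24 − 1.03), so x = (K_B − K_A)/(3.24 − 1.03) = 3.8374/2.21 = 1.74 km.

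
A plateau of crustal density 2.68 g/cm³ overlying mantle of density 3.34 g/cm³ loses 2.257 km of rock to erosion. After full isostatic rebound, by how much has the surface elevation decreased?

0.446 km

Rebound u = e ρ_c/ρ_m = 2.257 km × 2.68/3.34 = 1.811 km.
Net surface drop = e − u = 2.257 km − 1.811 km = e (ρ_m − ρ_c)/ρ_m = 0.446 km.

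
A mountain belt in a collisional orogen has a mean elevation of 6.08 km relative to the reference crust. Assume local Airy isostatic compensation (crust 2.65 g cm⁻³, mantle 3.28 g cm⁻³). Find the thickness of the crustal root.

For local isostatic compensation: the weight of the topography is balanced by the buoyancy of the root, ρ_c h = (ρ_m − ρ_c) r.
r = h · ρ_c / (ρ_m − ρ_c) = 6.08 km × 2.65 / (3.28 − 2.65) = 25.6 km.

25.6 km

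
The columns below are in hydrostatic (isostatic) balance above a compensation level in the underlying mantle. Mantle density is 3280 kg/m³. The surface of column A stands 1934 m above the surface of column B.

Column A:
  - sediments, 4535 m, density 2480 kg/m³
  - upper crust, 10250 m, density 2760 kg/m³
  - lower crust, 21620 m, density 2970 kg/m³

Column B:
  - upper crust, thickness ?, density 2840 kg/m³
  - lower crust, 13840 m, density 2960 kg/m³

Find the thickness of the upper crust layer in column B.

11100 m

Take the compensation level at the base of the deeper column (depth z_c below the surface of column A) and equate Σ ρ_i t_i down to z_c; mantle fills any gap and the z_c terms cancel.
Column A: 4535×2480 + 10250×2760 + 21620×2970 + (z_c − 36405)×3280
Column B: 1934×0 + x×2840 + 13840×2960 + (z_c − 1934 − 13840 − x)×3280
The z_c×3280 term appears on both sides and cancels. Collect the known terms of each column as K = Σ(ρt)_known − 3280 × (depth of known layers): K_A = 103748200 − 3280×36405 = −15660200; K_B = 40966400 − 3280×(1934 + 13840) = −10772320.
Balance: K_A = K_B − x×(3280 − 2840), so x = (K_B − K_A)/(3280 − 2840) = 4887880/440 = 11100 m.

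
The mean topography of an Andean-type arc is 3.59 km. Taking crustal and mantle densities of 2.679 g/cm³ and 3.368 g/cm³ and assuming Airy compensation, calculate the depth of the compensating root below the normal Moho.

14 km

Isostatic balance requires: the weight of the topography is balanced by the buoyancy of the root, ρ_c h = (ρ_m − ρ_c) r.
r = h · ρ_c / (ρ_m − ρ_c) = 3.59 km × 2.679 / (3.368 − 2.679) = 14 km.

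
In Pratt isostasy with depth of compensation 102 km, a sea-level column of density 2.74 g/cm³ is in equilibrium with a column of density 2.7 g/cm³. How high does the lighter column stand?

ρ_ref D = ρ (D + h) → h = D (ρ_ref − ρ)/ρ.
h = 102 km × (2.74 − 2.7)/2.7 = 1.51 km.

1.51 km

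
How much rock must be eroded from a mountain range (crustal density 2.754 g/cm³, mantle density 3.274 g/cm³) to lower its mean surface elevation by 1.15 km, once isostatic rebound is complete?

Net drop Δ = e − u = e − e ρ_c/ρ_m = e (ρ_m − ρ_c)/ρ_m.
e = Δ ρ_m/(ρ_m − ρ_c) = 1.15 km × 3.274/0.52 = 7.24 km.

7.24 km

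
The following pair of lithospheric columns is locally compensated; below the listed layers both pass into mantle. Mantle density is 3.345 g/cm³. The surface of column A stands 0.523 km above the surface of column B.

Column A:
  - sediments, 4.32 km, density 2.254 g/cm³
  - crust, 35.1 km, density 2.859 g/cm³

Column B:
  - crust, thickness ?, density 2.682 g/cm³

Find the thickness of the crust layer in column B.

30.2 km

Take the compensation level at the base of the deeper column (depth z_c below the surface of column A) and equate Σ ρ_i t_i down to z_c; mantle fills any gap and the z_c terms cancel.
Column A: 4.32×2.254 + 35.1×2.859 + (z_c − 39.42)×3.345
Column B: 0.523×0 + x×2.682 + (z_c − 0.523 − 0 − x)×3.345
The z_c×3.345 term appears on both sides and cancels. Collect the known terms of each column as K = Σ(ρt)_known − 3.345 × (depth of known layers): K_A = 110.08818 − 3.345×39.42 = −21.77172; K_B = 0 − 3.345×(0.523 + 0) = −1.749435.
Balance: K_A = K_B − x×(3.345 − 2.682), so x = (K_B − K_A)/(3.345 − 2.682) = 20.0223/0.663 = 30.2 km.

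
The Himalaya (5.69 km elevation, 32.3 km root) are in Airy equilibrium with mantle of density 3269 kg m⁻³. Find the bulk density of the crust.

ρ_c h = (ρ_m − ρ_c) r → ρ_c (h + r) = ρ_m r → ρ_c = ρ_m r / (h + r).
ρ_c = 3269 × 32.3 km / (5.69 km + 32.3 km) = 2780 kg m⁻³.

2780 kg m⁻³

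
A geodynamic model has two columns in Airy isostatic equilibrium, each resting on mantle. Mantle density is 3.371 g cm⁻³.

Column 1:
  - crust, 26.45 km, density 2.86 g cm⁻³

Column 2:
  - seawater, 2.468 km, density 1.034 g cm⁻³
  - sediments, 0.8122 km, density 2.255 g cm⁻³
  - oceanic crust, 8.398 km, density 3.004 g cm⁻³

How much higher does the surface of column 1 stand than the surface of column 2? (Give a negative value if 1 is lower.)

For any compensation level in the mantle, the mantle terms cancel and isostasy reduces to e = (Σt_1 − Σt_2) − (Σ(ρt)_1 − Σ(ρt)_2) / ρ_m.
Σt_1 = 26.45 km; Σt_2 = 11.6782 km; Σ(ρt)_1 = 75.647; Σ(ρt)_2 = 29.611015 (in km·g cm⁻³).
e = (26.45 − 11.6782) − (75.647 − 29.611015) / 3.371 = 1.12 km.

1.12 km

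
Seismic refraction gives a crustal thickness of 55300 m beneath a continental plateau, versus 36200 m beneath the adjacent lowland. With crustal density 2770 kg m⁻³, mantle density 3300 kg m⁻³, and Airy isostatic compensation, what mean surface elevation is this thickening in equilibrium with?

3070 m

Excess crust Δ = 55300 m − 36200 m = 19100 m, split between elevation h and root r with h + r = Δ.
Airy balance ρ_c h = (ρ_m − ρ_c) r gives r = h ρ_c/(ρ_m − ρ_c), so h (1 + ρ_c/(ρ_m − ρ_c)) = Δ, i.e. h = Δ (ρ_m − ρ_c)/ρ_m.
h = 19100 m × 530/3300 = 3070 m.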